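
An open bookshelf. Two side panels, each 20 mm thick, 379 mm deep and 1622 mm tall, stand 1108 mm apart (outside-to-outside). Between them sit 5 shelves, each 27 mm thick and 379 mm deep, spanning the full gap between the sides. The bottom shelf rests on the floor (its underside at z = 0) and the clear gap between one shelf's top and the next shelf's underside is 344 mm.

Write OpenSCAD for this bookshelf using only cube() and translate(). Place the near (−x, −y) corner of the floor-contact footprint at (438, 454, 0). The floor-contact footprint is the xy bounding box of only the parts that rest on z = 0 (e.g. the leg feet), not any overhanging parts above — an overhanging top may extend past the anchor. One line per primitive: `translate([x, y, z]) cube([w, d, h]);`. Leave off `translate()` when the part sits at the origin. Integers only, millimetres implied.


translate([438, 454, 0]) cube([20, 379, 1622]);
translate([1526, 454, 0]) cube([20, 379, 1622]);
translate([458, 454, 0]) cube([1068, 379, 27]);
translate([458, 454, 371]) cube([1068, 379, 27]);
translate([458, 454, 742]) cube([1068, 379, 27]);
translate([458, 454, 1113]) cube([1068, 379, 27]);
translate([458, 454, 1484]) cube([1068, 379, 27]);


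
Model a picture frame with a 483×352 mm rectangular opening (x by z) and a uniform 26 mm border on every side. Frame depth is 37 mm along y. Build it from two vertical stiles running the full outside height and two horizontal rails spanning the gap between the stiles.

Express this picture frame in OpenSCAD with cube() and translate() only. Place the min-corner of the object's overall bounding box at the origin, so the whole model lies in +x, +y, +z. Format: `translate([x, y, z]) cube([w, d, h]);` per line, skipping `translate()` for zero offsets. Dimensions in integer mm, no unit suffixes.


cube([26, 37, 404]);
translate([509, 0, 0]) cube([26, 37, 404]);
translate([26, 0, 0]) cube([483, 37, 26]);
translate([26, 0, 378]) cube([483, 37, 26]);


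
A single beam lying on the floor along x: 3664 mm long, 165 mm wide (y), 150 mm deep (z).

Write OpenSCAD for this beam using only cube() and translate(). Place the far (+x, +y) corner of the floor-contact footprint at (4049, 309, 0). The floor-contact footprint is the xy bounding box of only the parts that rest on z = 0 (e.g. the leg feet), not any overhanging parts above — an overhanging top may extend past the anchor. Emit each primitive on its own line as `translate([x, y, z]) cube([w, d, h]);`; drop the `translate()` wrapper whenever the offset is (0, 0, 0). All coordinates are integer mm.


translate([385, 144, 0]) cube([3664, 165, 150]);


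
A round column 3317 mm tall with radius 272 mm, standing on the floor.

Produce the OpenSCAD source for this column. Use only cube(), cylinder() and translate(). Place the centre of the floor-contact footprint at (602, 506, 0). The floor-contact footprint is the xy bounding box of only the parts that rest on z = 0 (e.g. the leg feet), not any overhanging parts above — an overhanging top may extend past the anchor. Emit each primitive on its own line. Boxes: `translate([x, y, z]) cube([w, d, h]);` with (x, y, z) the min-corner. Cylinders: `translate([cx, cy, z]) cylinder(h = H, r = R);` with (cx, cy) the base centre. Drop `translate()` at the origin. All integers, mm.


translate([602, 506, 0]) cylinder(h = 3317, r = 272);


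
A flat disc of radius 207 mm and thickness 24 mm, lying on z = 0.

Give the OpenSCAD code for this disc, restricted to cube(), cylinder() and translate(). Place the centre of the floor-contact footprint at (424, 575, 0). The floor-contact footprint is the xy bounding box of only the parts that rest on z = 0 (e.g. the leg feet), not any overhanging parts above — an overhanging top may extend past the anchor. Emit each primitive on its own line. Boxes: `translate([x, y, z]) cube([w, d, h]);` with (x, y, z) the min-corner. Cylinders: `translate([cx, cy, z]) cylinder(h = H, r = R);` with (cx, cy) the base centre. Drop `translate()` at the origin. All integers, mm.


translate([424, 575, 0]) cylinder(h = 24, r = 207);


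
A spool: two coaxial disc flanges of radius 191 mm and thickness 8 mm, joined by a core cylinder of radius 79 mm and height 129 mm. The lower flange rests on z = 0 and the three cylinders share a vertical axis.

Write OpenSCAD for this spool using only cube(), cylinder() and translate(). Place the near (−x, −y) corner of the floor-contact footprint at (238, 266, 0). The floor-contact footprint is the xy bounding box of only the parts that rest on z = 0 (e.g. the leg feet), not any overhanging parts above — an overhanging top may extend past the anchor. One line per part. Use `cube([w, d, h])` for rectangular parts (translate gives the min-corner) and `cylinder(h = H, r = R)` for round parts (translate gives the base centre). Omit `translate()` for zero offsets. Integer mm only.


translate([429, 457, 0]) cylinder(h = 8, r = 191);
translate([429, 457, 8]) cylinder(h = 129, r = 79);
translate([429, 457, 137]) cylinder(h = 8, r = 191);


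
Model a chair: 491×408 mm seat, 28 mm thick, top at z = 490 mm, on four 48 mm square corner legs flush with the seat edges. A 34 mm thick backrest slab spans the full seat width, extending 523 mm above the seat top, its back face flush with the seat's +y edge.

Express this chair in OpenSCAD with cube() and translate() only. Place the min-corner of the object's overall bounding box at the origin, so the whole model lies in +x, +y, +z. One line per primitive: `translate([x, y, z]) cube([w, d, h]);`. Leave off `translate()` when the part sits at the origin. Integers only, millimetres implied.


translate([0, 0, 462]) cube([491, 408, 28]);
cube([48, 48, 462]);
translate([443, 0, 0]) cube([48, 48, 462]);
translate([0, 360, 0]) cube([48, 48, 462]);
translate([443, 360, 0]) cube([48, 48, 462]);
translate([0, 374, 490]) cube([491, 34, 523]);


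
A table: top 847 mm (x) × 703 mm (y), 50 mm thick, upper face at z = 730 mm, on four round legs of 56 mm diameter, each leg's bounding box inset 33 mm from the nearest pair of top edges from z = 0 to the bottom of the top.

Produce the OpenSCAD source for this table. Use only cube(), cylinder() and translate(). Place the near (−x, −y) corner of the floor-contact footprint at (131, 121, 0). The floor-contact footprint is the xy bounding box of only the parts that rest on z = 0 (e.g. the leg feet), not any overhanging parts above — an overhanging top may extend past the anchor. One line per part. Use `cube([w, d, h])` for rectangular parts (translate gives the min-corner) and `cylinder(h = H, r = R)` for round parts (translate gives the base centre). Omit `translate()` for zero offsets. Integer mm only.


// leg_h = 730 - 50 = 680
translate([98, 88, 680]) cube([847, 703, 50]);
translate([159, 149, 0]) cylinder(h = 680, r = 28);
translate([884, 149, 0]) cylinder(h = 680, r = 28);
translate([159, 730, 0]) cylinder(h = 680, r = 28);
translate([884, 730, 0]) cylinder(h = 680, r = 28);


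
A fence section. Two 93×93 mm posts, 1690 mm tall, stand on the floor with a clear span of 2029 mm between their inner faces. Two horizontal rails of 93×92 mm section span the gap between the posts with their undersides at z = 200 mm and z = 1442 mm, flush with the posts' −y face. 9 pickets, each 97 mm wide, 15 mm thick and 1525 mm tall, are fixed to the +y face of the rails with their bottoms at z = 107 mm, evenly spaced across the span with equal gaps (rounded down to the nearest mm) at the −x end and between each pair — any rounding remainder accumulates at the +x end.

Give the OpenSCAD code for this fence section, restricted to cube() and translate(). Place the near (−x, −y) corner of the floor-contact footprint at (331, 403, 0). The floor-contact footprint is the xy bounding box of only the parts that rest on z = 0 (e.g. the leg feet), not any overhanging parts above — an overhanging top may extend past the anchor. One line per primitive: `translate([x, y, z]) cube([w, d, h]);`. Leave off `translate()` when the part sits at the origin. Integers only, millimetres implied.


translate([331, 403, 0]) cube([93, 93, 1690]);
translate([2453, 403, 0]) cube([93, 93, 1690]);
translate([424, 403, 200]) cube([2029, 93, 92]);
translate([424, 403, 1442]) cube([2029, 93, 92]);
translate([539, 496, 107]) cube([97, 15, 1525]);
translate([751, 496, 107]) cube([97, 15, 1525]);
translate([963, 496, 107]) cube([97, 15, 1525]);
translate([1175, 496, 107]) cube([97, 15, 1525]);
translate([1387, 496, 107]) cube([97, 15, 1525]);
translate([1599, 496, 107]) cube([97, 15, 1525]);
translate([1811, 496, 107]) cube([97, 15, 1525]);
translate([2023, 496, 107]) cube([97, 15, 1525]);
translate([2235, 496, 107]) cube([97, 15, 1525]);


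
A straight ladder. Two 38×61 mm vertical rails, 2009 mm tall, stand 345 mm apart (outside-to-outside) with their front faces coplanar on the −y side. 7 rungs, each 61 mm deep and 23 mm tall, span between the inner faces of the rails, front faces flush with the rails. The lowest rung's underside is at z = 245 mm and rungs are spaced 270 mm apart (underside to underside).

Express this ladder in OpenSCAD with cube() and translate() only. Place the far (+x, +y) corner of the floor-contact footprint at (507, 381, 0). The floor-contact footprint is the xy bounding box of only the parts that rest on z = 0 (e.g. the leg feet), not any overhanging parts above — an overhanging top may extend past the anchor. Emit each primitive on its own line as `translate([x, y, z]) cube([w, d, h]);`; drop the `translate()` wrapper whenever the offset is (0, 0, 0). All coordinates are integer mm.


translate([162, 320, 0]) cube([38, 61, 2009]);
translate([469, 320, 0]) cube([38, 61, 2009]);
translate([200, 320, 245]) cube([269, 61, 23]);
translate([200, 320, 515]) cube([269, 61, 23]);
translate([200, 320, 785]) cube([269, 61, 23]);
translate([200, 320, 1055]) cube([269, 61, 23]);
translate([200, 320, 1325]) cube([269, 61, 23]);
translate([200, 320, 1595]) cube([269, 61, 23]);
translate([200, 320, 1865]) cube([269, 61, 23]);


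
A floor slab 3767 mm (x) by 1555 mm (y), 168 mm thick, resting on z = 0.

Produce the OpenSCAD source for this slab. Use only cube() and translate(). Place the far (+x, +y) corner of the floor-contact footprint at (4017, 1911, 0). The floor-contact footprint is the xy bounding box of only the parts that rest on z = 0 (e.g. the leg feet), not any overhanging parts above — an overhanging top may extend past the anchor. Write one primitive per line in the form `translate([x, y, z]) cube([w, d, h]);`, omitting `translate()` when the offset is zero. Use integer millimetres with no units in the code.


translate([250, 356, 0]) cube([3767, 1555, 168]);


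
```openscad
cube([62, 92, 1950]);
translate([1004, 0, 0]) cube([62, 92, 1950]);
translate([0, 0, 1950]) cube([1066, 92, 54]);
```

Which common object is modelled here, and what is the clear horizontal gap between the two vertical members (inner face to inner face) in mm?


A door frame. The clear opening width is 942 mm.

Two 1950 mm tall posts with a header on top — a door frame. The left jamb is 62 mm wide at x = 0; the right jamb starts at x = 1004. The clear opening is 1004 − 62 = 942 mm.


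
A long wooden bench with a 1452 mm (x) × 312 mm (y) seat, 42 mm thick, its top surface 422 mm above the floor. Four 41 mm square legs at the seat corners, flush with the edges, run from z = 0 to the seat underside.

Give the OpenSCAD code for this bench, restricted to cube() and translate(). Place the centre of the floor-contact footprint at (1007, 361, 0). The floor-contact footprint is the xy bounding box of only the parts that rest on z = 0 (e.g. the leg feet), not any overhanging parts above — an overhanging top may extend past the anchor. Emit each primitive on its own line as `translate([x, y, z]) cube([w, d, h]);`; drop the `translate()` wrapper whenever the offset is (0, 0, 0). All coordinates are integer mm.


translate([281, 205, 380]) cube([1452, 312, 42]);
translate([281, 205, 0]) cube([41, 41, 380]);
translate([281, 476, 0]) cube([41, 41, 380]);
translate([1692, 205, 0]) cube([41, 41, 380]);
translate([1692, 476, 0]) cube([41, 41, 380]);


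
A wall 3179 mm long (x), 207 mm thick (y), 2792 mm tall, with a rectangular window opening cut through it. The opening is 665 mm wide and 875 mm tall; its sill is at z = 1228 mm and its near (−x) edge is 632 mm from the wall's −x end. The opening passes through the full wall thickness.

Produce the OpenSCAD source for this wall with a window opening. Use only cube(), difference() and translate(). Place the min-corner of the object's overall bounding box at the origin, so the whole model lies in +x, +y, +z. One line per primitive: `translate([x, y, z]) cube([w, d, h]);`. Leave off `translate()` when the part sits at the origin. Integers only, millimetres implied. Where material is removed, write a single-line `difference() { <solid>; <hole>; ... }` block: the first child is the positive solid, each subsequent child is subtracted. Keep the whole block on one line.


difference() { cube([3179, 207, 2792]); translate([632, 0, 1228]) cube([665, 207, 875]); }


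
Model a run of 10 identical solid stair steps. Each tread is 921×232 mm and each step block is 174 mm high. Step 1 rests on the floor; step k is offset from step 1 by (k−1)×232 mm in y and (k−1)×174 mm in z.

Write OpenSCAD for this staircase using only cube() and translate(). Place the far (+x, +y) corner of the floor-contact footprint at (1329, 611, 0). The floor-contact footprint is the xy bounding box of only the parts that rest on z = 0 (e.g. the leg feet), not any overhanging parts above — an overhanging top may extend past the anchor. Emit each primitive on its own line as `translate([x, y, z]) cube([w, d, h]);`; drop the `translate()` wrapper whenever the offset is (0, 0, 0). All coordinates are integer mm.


translate([408, 379, 0]) cube([921, 232, 174]);
translate([408, 611, 174]) cube([921, 232, 174]);
translate([408, 843, 348]) cube([921, 232, 174]);
translate([408, 1075, 522]) cube([921, 232, 174]);
translate([408, 1307, 696]) cube([921, 232, 174]);
translate([408, 1539, 870]) cube([921, 232, 174]);
translate([408, 1771, 1044]) cube([921, 232, 174]);
translate([408, 2003, 1218]) cube([921, 232, 174]);
translate([408, 2235, 1392]) cube([921, 232, 174]);
translate([408, 2467, 1566]) cube([921, 232, 174]);


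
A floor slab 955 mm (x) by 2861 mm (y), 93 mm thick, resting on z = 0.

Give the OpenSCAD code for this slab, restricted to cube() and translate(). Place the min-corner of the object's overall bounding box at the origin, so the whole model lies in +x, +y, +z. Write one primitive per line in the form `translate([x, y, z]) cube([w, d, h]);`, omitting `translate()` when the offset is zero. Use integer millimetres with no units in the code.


cube([955, 2861, 93]);


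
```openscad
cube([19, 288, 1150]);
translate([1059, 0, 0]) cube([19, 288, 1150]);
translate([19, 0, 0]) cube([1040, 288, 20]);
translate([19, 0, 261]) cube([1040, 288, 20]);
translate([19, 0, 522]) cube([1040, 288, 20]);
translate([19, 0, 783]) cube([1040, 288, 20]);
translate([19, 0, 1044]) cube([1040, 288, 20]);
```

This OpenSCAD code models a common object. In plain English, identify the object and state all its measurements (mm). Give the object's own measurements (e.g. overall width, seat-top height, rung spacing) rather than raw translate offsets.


An open bookshelf. Two side panels, each 19 mm thick, 288 mm deep and 1150 mm tall, stand 1078 mm apart (outside-to-outside). Between them sit 5 shelves, each 20 mm thick and 288 mm deep, spanning the full gap between the sides. The bottom shelf rests on the floor (its underside at z = 0) and the clear gap between one shelf's top and the next shelf's underside is 241 mm.


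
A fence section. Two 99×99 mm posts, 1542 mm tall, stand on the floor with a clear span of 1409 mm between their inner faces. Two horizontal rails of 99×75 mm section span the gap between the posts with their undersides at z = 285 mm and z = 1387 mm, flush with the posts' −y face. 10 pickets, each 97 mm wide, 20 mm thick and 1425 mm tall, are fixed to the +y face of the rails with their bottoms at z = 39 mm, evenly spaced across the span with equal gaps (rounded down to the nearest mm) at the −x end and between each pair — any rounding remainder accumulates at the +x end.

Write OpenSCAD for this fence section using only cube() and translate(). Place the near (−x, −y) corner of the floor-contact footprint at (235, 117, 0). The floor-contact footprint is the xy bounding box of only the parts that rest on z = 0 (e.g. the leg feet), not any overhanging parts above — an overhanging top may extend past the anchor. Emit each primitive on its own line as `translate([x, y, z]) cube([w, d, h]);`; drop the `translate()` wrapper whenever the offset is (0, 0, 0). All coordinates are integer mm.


translate([235, 117, 0]) cube([99, 99, 1542]);
translate([1743, 117, 0]) cube([99, 99, 1542]);
translate([334, 117, 285]) cube([1409, 99, 75]);
translate([334, 117, 1387]) cube([1409, 99, 75]);
translate([373, 216, 39]) cube([97, 20, 1425]);
translate([509, 216, 39]) cube([97, 20, 1425]);
translate([645, 216, 39]) cube([97, 20, 1425]);
translate([781, 216, 39]) cube([97, 20, 1425]);
translate([917, 216, 39]) cube([97, 20, 1425]);
translate([1053, 216, 39]) cube([97, 20, 1425]);
translate([1189, 216, 39]) cube([97, 20, 1425]);
translate([1325, 216, 39]) cube([97, 20, 1425]);
translate([1461, 216, 39]) cube([97, 20, 1425]);
translate([1597, 216, 39]) cube([97, 20, 1425]);


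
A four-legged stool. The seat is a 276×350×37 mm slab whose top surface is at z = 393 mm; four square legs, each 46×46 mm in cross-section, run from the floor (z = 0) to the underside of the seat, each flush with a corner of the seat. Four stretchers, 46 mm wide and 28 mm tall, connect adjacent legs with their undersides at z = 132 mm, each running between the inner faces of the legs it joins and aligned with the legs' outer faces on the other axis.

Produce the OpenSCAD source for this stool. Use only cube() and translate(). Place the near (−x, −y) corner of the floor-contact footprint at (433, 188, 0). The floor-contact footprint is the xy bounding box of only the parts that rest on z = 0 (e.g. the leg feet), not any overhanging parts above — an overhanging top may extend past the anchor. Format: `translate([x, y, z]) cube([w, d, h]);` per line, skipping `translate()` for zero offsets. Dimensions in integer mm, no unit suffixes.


translate([433, 188, 356]) cube([276, 350, 37]);
translate([433, 188, 0]) cube([46, 46, 356]);
translate([663, 188, 0]) cube([46, 46, 356]);
translate([433, 492, 0]) cube([46, 46, 356]);
translate([663, 492, 0]) cube([46, 46, 356]);
translate([479, 188, 132]) cube([184, 46, 28]);
translate([479, 492, 132]) cube([184, 46, 28]);
translate([433, 234, 132]) cube([46, 258, 28]);
translate([663, 234, 132]) cube([46, 258, 28]);


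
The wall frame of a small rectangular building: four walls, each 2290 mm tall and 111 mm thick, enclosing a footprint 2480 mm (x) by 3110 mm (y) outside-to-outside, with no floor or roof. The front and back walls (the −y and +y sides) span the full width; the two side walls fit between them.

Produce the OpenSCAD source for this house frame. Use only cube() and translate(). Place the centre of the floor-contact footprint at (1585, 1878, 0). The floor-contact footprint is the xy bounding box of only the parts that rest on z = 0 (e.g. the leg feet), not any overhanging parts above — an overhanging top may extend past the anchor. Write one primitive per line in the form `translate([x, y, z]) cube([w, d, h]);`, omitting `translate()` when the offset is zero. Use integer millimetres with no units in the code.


translate([345, 323, 0]) cube([2480, 111, 2290]);
translate([345, 3322, 0]) cube([2480, 111, 2290]);
translate([345, 434, 0]) cube([111, 2888, 2290]);
translate([2714, 434, 0]) cube([111, 2888, 2290]);


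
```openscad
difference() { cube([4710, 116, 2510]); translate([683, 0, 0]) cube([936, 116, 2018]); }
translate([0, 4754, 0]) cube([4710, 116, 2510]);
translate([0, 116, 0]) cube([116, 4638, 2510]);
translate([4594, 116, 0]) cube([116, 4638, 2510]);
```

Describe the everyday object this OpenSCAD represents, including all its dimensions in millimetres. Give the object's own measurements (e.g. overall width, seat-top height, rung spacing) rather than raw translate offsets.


A single room: four walls, each 2510 mm tall and 116 mm thick, enclosing an outside footprint 4710×4870 mm (x × y), no floor or roof. The front and back walls (−y and +y sides) run the full x-width; the side walls fit between their inner faces. A door opening 936 mm wide and 2018 mm tall is cut through the front wall from the floor up, its −x edge 683 mm from the wall's −x end.


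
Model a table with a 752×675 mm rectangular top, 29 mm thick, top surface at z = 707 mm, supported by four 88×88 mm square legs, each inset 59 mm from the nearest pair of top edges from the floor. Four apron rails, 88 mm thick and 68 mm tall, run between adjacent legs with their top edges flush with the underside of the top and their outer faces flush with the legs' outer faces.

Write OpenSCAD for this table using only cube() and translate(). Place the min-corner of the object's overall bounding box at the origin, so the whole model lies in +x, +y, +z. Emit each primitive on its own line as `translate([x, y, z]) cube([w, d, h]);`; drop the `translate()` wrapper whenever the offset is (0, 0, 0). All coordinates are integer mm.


translate([0, 0, 678]) cube([752, 675, 29]);
translate([59, 59, 0]) cube([88, 88, 678]);
translate([605, 59, 0]) cube([88, 88, 678]);
translate([59, 528, 0]) cube([88, 88, 678]);
translate([605, 528, 0]) cube([88, 88, 678]);
translate([147, 59, 610]) cube([458, 88, 68]);
translate([147, 528, 610]) cube([458, 88, 68]);
translate([59, 147, 610]) cube([88, 381, 68]);
translate([605, 147, 610]) cube([88, 381, 68]);


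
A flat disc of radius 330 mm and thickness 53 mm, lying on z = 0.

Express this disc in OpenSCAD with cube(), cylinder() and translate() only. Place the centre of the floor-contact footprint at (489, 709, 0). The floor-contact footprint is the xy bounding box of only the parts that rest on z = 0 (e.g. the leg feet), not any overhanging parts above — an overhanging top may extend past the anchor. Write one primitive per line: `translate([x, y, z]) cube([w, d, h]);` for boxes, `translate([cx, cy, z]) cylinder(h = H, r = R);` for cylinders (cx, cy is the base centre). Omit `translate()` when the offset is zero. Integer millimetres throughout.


translate([489, 709, 0]) cylinder(h = 53, r = 330);


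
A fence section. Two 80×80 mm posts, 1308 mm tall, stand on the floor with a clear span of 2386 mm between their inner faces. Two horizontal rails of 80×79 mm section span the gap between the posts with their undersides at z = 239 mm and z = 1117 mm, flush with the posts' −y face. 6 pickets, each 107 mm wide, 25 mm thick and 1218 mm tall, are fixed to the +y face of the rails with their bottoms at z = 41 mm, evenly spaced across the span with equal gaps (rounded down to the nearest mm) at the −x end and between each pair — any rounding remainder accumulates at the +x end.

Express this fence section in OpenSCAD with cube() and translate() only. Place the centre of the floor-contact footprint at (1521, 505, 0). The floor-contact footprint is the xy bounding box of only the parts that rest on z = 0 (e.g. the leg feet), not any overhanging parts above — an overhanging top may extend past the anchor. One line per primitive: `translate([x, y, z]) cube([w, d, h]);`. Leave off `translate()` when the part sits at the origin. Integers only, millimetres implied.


translate([248, 465, 0]) cube([80, 80, 1308]);
translate([2714, 465, 0]) cube([80, 80, 1308]);
translate([328, 465, 239]) cube([2386, 80, 79]);
translate([328, 465, 1117]) cube([2386, 80, 79]);
translate([577, 545, 41]) cube([107, 25, 1218]);
translate([933, 545, 41]) cube([107, 25, 1218]);
translate([1289, 545, 41]) cube([107, 25, 1218]);
translate([1645, 545, 41]) cube([107, 25, 1218]);
translate([2001, 545, 41]) cube([107, 25, 1218]);
translate([2357, 545, 41]) cube([107, 25, 1218]);


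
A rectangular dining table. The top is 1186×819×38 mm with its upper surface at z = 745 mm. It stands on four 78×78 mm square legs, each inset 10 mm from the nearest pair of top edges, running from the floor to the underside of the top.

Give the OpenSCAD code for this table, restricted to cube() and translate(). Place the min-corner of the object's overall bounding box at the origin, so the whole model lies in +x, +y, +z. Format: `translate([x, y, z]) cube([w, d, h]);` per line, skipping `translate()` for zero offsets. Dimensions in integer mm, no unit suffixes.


// leg_h = 745 - 38 = 707
translate([0, 0, 707]) cube([1186, 819, 38]);
translate([10, 10, 0]) cube([78, 78, 707]);
translate([1098, 10, 0]) cube([78, 78, 707]);
translate([10, 731, 0]) cube([78, 78, 707]);
translate([1098, 731, 0]) cube([78, 78, 707]);


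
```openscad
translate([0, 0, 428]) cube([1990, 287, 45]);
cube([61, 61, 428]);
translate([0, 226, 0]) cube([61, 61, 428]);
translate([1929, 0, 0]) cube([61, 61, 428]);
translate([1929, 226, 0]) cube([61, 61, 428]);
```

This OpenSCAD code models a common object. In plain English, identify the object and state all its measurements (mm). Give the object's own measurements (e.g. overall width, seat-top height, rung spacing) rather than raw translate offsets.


A bench: a 1990×287 mm seat slab, 45 mm thick, top at z = 473 mm, on four 61×61 mm square legs flush with the seat corners and standing on z = 0.


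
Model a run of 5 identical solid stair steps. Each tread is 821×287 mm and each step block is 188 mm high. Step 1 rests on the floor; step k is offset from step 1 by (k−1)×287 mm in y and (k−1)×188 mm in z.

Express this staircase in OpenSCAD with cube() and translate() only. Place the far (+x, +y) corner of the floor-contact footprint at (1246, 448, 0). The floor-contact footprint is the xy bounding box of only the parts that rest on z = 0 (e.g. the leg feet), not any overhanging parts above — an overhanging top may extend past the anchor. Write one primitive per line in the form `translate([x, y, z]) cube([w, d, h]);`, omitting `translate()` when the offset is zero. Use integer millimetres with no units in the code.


translate([425, 161, 0]) cube([821, 287, 188]);
translate([425, 448, 188]) cube([821, 287, 188]);
translate([425, 735, 376]) cube([821, 287, 188]);
translate([425, 1022, 564]) cube([821, 287, 188]);
translate([425, 1309, 752]) cube([821, 287, 188]);


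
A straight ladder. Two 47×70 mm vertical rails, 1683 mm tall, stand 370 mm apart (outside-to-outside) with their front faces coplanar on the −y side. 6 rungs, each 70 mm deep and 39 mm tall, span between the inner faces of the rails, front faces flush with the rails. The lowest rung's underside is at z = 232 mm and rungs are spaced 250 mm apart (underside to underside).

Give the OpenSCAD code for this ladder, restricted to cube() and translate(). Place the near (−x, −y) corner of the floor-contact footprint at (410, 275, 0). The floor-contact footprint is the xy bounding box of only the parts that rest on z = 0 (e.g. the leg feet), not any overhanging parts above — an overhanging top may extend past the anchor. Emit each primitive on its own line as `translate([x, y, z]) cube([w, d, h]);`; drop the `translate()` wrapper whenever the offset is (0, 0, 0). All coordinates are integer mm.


// rung span = 370 - 2*47 = 276
// rung[k] z = 232 + k*250
translate([410, 275, 0]) cube([47, 70, 1683]);
translate([733, 275, 0]) cube([47, 70, 1683]);
translate([457, 275, 232]) cube([276, 70, 39]);
translate([457, 275, 482]) cube([276, 70, 39]);
translate([457, 275, 732]) cube([276, 70, 39]);
translate([457, 275, 982]) cube([276, 70, 39]);
translate([457, 275, 1232]) cube([276, 70, 39]);
translate([457, 275, 1482]) cube([276, 70, 39]);


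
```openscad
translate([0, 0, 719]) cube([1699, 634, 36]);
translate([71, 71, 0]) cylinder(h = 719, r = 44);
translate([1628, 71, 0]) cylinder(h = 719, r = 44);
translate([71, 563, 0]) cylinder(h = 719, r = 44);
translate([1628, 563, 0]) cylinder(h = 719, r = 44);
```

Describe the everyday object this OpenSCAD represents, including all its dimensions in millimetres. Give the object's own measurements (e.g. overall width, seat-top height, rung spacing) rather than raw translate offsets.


A rectangular dining table. The top is 1699×634×36 mm with its upper surface at z = 755 mm. It stands on four round legs of 88 mm diameter, each leg's bounding box inset 27 mm from the nearest pair of top edges, running from the floor to the underside of the top.


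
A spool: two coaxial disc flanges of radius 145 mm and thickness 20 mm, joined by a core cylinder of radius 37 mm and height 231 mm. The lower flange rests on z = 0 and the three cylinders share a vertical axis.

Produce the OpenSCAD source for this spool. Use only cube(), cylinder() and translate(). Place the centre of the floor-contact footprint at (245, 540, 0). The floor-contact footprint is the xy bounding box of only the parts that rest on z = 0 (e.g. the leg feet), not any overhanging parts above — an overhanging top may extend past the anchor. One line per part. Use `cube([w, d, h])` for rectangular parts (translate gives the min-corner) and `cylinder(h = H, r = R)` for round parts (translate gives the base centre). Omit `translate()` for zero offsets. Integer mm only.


translate([245, 540, 0]) cylinder(h = 20, r = 145);
translate([245, 540, 20]) cylinder(h = 231, r = 37);
translate([245, 540, 251]) cylinder(h = 20, r = 145);


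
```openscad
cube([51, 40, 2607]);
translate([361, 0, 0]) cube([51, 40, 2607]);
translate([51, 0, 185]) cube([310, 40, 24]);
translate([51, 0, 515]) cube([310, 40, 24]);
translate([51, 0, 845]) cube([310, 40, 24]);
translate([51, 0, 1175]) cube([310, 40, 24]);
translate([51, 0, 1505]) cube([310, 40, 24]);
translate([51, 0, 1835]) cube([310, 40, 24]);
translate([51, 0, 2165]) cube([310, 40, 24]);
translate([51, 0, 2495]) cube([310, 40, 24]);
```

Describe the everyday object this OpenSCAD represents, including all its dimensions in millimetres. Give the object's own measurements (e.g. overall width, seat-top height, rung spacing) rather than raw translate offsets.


A straight ladder. Two 51×40 mm vertical rails, 2607 mm tall, stand 412 mm apart (outside-to-outside) with their front faces coplanar on the −y side. 8 rungs, each 40 mm deep and 24 mm tall, span between the inner faces of the rails, front faces flush with the rails. The lowest rung's underside is at z = 185 mm and rungs are spaced 330 mm apart (underside to underside).


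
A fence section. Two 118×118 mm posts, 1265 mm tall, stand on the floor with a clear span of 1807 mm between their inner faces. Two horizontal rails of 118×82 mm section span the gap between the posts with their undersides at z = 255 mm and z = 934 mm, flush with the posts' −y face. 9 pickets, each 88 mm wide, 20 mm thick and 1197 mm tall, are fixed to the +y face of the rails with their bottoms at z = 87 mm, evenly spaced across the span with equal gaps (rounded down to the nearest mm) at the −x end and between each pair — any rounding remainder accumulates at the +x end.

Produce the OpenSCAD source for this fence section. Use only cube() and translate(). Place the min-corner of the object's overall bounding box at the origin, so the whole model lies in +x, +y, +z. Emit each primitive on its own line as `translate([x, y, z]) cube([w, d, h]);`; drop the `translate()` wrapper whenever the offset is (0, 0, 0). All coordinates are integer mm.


cube([118, 118, 1265]);
translate([1925, 0, 0]) cube([118, 118, 1265]);
translate([118, 0, 255]) cube([1807, 118, 82]);
translate([118, 0, 934]) cube([1807, 118, 82]);
translate([219, 118, 87]) cube([88, 20, 1197]);
translate([408, 118, 87]) cube([88, 20, 1197]);
translate([597, 118, 87]) cube([88, 20, 1197]);
translate([786, 118, 87]) cube([88, 20, 1197]);
translate([975, 118, 87]) cube([88, 20, 1197]);
translate([1164, 118, 87]) cube([88, 20, 1197]);
translate([1353, 118, 87]) cube([88, 20, 1197]);
translate([1542, 118, 87]) cube([88, 20, 1197]);
translate([1731, 118, 87]) cube([88, 20, 1197]);


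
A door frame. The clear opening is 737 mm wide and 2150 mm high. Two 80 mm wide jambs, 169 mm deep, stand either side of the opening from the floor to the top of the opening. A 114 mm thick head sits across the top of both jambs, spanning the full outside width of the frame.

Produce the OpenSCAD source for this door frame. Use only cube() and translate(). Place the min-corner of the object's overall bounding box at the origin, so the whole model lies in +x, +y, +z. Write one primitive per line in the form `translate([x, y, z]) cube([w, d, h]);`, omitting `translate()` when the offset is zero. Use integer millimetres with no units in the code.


cube([80, 169, 2150]);
translate([817, 0, 0]) cube([80, 169, 2150]);
translate([0, 0, 2150]) cube([897, 169, 114]);


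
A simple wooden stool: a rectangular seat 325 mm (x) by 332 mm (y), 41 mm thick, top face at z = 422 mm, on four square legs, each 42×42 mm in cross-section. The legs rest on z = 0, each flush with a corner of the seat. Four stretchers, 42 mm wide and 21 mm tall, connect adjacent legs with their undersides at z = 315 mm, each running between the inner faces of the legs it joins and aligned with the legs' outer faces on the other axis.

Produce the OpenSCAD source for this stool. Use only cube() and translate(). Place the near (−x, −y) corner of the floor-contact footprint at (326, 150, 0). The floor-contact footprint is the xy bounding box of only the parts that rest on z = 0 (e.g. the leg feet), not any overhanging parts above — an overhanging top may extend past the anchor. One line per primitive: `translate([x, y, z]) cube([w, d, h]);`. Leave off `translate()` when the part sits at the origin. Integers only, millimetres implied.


translate([326, 150, 381]) cube([325, 332, 41]);
translate([326, 150, 0]) cube([42, 42, 381]);
translate([609, 150, 0]) cube([42, 42, 381]);
translate([326, 440, 0]) cube([42, 42, 381]);
translate([609, 440, 0]) cube([42, 42, 381]);
translate([368, 150, 315]) cube([241, 42, 21]);
translate([368, 440, 315]) cube([241, 42, 21]);
translate([326, 192, 315]) cube([42, 248, 21]);
translate([609, 192, 315]) cube([42, 248, 21]);


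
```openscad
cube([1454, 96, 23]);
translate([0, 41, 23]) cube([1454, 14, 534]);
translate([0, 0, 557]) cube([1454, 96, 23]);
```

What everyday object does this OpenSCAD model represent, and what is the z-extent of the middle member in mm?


An I-beam. The web height is 534 mm.

Two wide flanges with a thin centred web — an I-beam. Overall 580 mm minus two 23 mm flanges gives a web of 580 − 2·23 = 534 mm.


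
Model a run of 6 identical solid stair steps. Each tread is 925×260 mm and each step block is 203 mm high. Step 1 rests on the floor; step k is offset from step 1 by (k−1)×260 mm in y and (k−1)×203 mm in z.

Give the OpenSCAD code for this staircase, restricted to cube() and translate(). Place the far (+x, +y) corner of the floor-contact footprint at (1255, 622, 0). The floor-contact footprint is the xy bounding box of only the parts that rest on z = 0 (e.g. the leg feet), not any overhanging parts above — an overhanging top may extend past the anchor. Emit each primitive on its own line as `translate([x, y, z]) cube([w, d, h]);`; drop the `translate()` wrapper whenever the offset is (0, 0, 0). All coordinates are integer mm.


translate([330, 362, 0]) cube([925, 260, 203]);
translate([330, 622, 203]) cube([925, 260, 203]);
translate([330, 882, 406]) cube([925, 260, 203]);
translate([330, 1142, 609]) cube([925, 260, 203]);
translate([330, 1402, 812]) cube([925, 260, 203]);
translate([330, 1662, 1015]) cube([925, 260, 203]);


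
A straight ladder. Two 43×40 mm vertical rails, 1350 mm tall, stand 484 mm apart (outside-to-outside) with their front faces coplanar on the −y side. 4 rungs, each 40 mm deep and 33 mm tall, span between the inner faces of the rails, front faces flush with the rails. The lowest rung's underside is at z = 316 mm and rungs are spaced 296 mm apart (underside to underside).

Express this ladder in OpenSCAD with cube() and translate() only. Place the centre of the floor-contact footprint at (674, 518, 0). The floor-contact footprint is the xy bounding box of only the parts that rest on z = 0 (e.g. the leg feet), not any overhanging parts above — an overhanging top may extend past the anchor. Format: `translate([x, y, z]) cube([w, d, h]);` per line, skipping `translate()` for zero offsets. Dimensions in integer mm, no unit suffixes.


translate([432, 498, 0]) cube([43, 40, 1350]);
translate([873, 498, 0]) cube([43, 40, 1350]);
translate([475, 498, 316]) cube([398, 40, 33]);
translate([475, 498, 612]) cube([398, 40, 33]);
translate([475, 498, 908]) cube([398, 40, 33]);
translate([475, 498, 1204]) cube([398, 40, 33]);


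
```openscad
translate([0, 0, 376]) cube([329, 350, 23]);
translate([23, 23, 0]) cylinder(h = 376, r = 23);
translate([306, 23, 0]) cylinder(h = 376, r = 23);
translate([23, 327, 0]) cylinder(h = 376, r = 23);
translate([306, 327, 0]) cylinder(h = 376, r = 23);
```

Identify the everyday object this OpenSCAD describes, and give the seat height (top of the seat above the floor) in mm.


A stool. The seat height is 399 mm.

A 329×350×23 slab at z = 376 on four corner cylinders — a stool. The seat top is 376 + 23 = 399 mm.


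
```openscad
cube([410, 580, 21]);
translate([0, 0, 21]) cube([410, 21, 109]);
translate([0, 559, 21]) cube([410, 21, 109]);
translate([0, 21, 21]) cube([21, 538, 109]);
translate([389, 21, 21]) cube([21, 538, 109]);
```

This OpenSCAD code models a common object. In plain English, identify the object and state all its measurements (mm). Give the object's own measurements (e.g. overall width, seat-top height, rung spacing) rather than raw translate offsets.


An open-topped rectangular box: outside dimensions 410×580×130 mm, with a uniform wall and base thickness of 21 mm. The base is a full 410×580 slab on the floor; four walls sit on top of the base. The front and back walls (the −y and +y sides) span the full width; the two side walls fit between them.


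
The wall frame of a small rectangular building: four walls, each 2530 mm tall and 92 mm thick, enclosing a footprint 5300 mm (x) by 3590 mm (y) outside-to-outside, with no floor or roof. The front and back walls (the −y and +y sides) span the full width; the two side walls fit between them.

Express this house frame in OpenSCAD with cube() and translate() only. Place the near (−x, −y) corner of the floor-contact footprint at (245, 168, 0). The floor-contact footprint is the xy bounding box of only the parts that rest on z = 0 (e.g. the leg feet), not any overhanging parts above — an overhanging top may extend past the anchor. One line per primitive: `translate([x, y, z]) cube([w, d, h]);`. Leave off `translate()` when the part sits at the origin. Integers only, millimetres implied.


translate([245, 168, 0]) cube([5300, 92, 2530]);
translate([245, 3666, 0]) cube([5300, 92, 2530]);
translate([245, 260, 0]) cube([92, 3406, 2530]);
translate([5453, 260, 0]) cube([92, 3406, 2530]);


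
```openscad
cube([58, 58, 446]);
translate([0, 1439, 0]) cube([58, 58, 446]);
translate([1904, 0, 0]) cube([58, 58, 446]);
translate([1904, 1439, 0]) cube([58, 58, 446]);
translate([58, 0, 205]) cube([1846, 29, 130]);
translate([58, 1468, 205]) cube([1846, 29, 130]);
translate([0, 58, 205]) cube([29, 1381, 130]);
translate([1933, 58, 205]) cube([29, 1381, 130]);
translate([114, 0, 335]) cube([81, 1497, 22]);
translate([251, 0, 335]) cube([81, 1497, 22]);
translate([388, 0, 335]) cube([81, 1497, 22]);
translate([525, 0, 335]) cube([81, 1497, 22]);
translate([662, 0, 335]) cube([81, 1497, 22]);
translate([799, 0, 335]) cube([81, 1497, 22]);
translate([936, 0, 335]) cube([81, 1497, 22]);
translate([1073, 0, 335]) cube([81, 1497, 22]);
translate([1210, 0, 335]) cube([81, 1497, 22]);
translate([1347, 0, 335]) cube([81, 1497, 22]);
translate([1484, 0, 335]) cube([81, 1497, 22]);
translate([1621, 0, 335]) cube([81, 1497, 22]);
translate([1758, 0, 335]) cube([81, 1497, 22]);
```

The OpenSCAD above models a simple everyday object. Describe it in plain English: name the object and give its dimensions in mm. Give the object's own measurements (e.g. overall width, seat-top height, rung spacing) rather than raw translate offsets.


A bed frame 1962 mm long (x) by 1497 mm wide (y). Four 58×58 mm corner posts, 446 mm tall, at the corners of the footprint. Four rails of 29 mm thickness and 130 mm height run between adjacent posts with their undersides at z = 205 mm, their outer faces flush with the outside of the frame (the two x-running rails run between the posts' inner faces; the two y-running rails run between the posts' inner faces). 13 slats, each 81 mm wide (x) and 22 mm thick, lie across the top of the two x-running rails, running the full 1497 mm width of the frame in y; along x they sit between the end posts with a 56 mm gap after the −x posts and between neighbouring slats, leaving 65 mm before the +x posts.
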